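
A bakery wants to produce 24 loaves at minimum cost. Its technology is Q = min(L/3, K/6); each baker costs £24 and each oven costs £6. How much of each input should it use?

With a fixed-proportions technology, the cost-minimizing bundle uses no slack in either input: L/3 = K/6 = Q.
So L = 3·24 = 72 and K = 6·24 = 144.

L* = 72, K* = 144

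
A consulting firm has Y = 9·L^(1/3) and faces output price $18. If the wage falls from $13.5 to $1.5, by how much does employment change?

ΔL = 208

From P·MP_L = w with MP_L = 3·L^(-2/3), the labor demand is L(w) = (54/w)^(3/2).
At w = 13.5: L = 8. At w = 1.5: L = 216.
ΔL = 216 − 8 = 208.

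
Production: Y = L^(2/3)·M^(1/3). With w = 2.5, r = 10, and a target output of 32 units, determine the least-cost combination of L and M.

Cost minimization requires the marginal rate of technical substitution to equal the input-price ratio: MP_L/MP_M = w/r.
Here MP_L/MP_M = (2/3)·(M/L)/(1/3) = 2·(M/L). Setting this equal to 2.5/10 = 0.25 gives M = 0.125L.
Substituting into Y = 32: L^(2/3)·(0.125L)^(1/3) = 32.
Solving, L = 64 and M = 8.

L* = 64, M* = 8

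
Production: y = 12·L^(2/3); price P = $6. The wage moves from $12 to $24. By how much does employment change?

ΔL = -56

From P·MP_L = w with MP_L = 8·L^(-1/3), the labor demand is L(w) = (48/w)^(3).
At w = 12: L = 64. At w = 24: L = 8.
ΔL = 8 − 64 = -56.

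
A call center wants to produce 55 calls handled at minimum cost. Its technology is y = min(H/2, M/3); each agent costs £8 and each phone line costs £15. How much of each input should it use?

H* = 110, M* = 165

With a fixed-proportions technology, the cost-minimizing bundle uses no slack in either input: H/2 = M/3 = y.
So H = 2·55 = 110 and M = 3·55 = 165.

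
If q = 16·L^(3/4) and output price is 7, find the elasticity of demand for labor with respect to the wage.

MP_L = (3/4)·16·L^(-1/4), so P·MP_L = w gives 84·L^(-1/4) = w.
Solving, L(w) = (84/w)^(4). This is a constant-elasticity form: L ∝ w^(−4), so ε = −4.

ε = -4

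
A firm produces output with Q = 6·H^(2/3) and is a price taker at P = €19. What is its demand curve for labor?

MP_H = (2/3)·6·H^(-1/3) = 4·H^(-1/3).
Setting P·MP_H = w: 76·H^(-1/3) = w.
Solving for H: H^(-1/3) = w/76, so H = (76/w)^(3).

H(w) = 438976/w³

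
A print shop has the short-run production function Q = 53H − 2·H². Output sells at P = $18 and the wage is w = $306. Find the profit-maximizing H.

H* = 9

The marginal product of H is MP_H = 53 − 4H.
A price-taking firm hires until the value of the marginal product equals the wage: P·MP_H = w, so 18·(53 − 4H) = 306.
Then 53 − 4H = 17, giving H = 9.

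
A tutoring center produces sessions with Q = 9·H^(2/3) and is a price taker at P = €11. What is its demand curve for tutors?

MP_H = (2/3)·9·H^(-1/3) = 6·H^(-1/3).
Setting P·MP_H = w: 66·H^(-1/3) = w.
Solving for H: H^(-1/3) = w/66, so H = (66/w)^(3).

H(w) = 287496/w³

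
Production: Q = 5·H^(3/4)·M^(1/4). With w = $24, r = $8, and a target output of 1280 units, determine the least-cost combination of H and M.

H* = 256, M* = 256

Cost minimization requires the marginal rate of technical substitution to equal the input-price ratio: MP_H/MP_M = w/r.
Here MP_H/MP_M = (3/4)·(M/H)/(1/4) = 3·(M/H). Setting this equal to 24/8 = 3 gives M = H.
Substituting into Q = 1280: 5·H^(3/4)·(H)^(1/4) = 1280.
Solving, H = 256 and M = 256.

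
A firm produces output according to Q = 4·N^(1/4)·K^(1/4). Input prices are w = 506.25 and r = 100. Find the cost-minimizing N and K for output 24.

Cost minimization requires the marginal rate of technical substitution to equal the input-price ratio: MP_N/MP_K = w/r.
Here MP_N/MP_K = (1/4)·(K/N)/(1/4) = (K/N). Setting this equal to 506.25/100 = 5.0625 gives K = 5.0625N.
Substituting into Q = 24: 4·N^(1/4)·(5.0625N)^(1/4) = 24.
Solving, N = 16 and K = 81.

N* = 16, K* = 81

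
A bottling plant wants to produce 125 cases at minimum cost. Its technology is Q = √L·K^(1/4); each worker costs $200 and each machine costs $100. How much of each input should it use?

Cost minimization requires the marginal rate of technical substitution to equal the input-price ratio: MP_L/MP_K = w/r.
Here MP_L/MP_K = (1/2)·(K/L)/(1/4) = 2·(K/L). Setting this equal to 200/100 = 2 gives K = L.
Substituting into Q = 125: L^(1/2)·(L)^(1/4) = 125.
Solving, L = 625 and K = 625.

L* = 625, K* = 625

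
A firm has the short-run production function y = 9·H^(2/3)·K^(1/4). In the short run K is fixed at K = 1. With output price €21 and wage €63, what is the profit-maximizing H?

With K = 1, MP_H = (2/3)·9·H^(-1/3)·1^(1/4) = 6·H^(-1/3).
Profit maximization for a price taker requires P·MP_H = w: 21·6·H^(-1/3) = 63.
So H^(-1/3) = 0.5, which gives H = 8.

H* = 8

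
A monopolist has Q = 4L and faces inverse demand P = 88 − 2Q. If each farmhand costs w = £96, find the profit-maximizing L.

Marginal revenue from the inverse demand is MR = 88 − 4Q.
The marginal product is MP_L = 4.
A monopolist hires until marginal revenue product equals the wage: MR·MP_L = w.
(88 − 16L)·4 = 96, so L = 4.

L* = 4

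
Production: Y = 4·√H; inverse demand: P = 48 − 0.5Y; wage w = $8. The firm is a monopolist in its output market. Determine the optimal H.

Marginal revenue from the inverse demand is MR = 48 − Y.
The marginal product is MP_H = 2·H^(-1/2).
A monopolist hires until marginal revenue product equals the wage: MR·MP_H = w.
At H, Y = 4·√H. Substituting and solving: (48 − 4·√H)·2·H^(-1/2) = 8 gives H = 36.

H* = 36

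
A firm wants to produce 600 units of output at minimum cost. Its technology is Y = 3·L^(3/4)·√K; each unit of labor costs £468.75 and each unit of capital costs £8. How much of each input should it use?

Cost minimization requires the marginal rate of technical substitution to equal the input-price ratio: MP_L/MP_K = w/r.
Here MP_L/MP_K = (3/4)·(K/L)/(1/2) = 1.5·(K/L). Setting this equal to 468.75/8 = 58.59375 gives K = 39.0625L.
Substituting into Y = 600: 3·L^(3/4)·(39.0625L)^(1/2) = 600.
Solving, L = 16 and K = 625.

L* = 16, K* = 625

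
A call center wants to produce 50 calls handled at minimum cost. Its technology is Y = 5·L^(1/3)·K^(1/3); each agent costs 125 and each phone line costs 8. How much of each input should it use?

Cost minimization requires the marginal rate of technical substitution to equal the input-price ratio: MP_L/MP_K = w/r.
Here MP_L/MP_K = (1/3)·(K/L)/(1/3) = (K/L). Setting this equal to 125/8 = 15.625 gives K = 15.625L.
Substituting into Y = 50: 5·L^(1/3)·(15.625L)^(1/3) = 50.
Solving, L = 8 and K = 125.

L* = 8, K* = 125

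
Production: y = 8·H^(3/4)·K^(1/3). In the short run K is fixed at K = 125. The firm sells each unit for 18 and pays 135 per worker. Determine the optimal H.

H* = 256

With K = 125, MP_H = (3/4)·8·H^(-1/4)·125^(1/3) = 30·H^(-1/4).
Profit maximization for a price taker requires P·MP_H = w: 18·30·H^(-1/4) = 135.
So H^(-1/4) = 0.25, which gives H = 256.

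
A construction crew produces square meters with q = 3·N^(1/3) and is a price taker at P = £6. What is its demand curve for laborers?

MP_N = (1/3)·3·N^(-2/3) = N^(-2/3).
Setting P·MP_N = w: 6·N^(-2/3) = w.
Solving for N: N^(-2/3) = w/6, so N = (6/w)^(3/2).

N(w) = (6/w)^(3/2)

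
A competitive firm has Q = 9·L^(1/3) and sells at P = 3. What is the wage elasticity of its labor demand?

MP_L = (1/3)·9·L^(-2/3), so P·MP_L = w gives 9·L^(-2/3) = w.
Solving, L(w) = (9/w)^(3/2). This is a constant-elasticity form: L ∝ w^(−3/2), so ε = −3/2.

ε = -1.5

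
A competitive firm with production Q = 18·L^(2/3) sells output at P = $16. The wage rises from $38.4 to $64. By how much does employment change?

From P·MP_L = w with MP_L = 12·L^(-1/3), the labor demand is L(w) = (192/w)^(3).
At w = 38.4: L = 125. At w = 64: L = 27.
ΔL = 27 − 125 = -98.

ΔL = -98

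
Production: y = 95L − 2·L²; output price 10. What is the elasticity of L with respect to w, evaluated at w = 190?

ε = -0.25

From P·MP_L = w with MP_L = 95 − 4L, labor demand is L(w) = (95 − w/10)/4.
dL/dw = −1/(40) = -0.025.
At w = 190, L = 19, so ε = (dL/dw)·(w/L) = (-0.025)·(190/19) = -0.25.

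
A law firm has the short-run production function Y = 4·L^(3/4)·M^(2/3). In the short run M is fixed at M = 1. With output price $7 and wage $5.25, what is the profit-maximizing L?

With M = 1, MP_L = (3/4)·4·L^(-1/4)·1^(2/3) = 3·L^(-1/4).
Profit maximization for a price taker requires P·MP_L = w: 7·3·L^(-1/4) = 5.25.
So L^(-1/4) = 0.25, which gives L = 256.

L* = 256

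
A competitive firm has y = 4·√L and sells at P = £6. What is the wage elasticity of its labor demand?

ε = -2

MP_L = (1/2)·4·L^(-1/2), so P·MP_L = w gives 12·L^(-1/2) = w.
Solving, L(w) = (12/w)^(2). This is a constant-elasticity form: L ∝ w^(−2), so ε = −2.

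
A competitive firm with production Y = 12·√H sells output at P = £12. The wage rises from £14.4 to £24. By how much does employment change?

ΔH = -16

From P·MP_H = w with MP_H = 6·H^(-1/2), the labor demand is H(w) = (72/w)^(2).
At w = 14.4: H = 25. At w = 24: H = 9.
ΔH = 9 − 25 = -16.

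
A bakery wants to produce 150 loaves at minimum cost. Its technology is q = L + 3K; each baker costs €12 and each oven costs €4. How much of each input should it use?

L* = 0, K* = 50

The inputs are perfect substitutes, so the firm uses whichever has the lower cost per unit of output.
Cost per unit of output via L is 12; via K it is 4/3. K is cheaper.
Producing q = 150 with K alone: L = 0, K = 50.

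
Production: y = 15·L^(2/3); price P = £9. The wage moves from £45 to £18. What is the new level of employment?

From P·MP_L = w with MP_L = 10·L^(-1/3), the labor demand is L(w) = (90/w)^(3).
At w = 45: L = 8. At w = 18: L = 125.

L* = 125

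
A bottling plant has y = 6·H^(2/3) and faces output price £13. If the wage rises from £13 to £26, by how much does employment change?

ΔH = -56

From P·MP_H = w with MP_H = 4·H^(-1/3), the labor demand is H(w) = (52/w)^(3).
At w = 13: H = 64. At w = 26: H = 8.
ΔH = 8 − 64 = -56.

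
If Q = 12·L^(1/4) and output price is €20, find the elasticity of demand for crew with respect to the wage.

ε = -4/3

MP_L = (1/4)·12·L^(-3/4), so P·MP_L = w gives 60·L^(-3/4) = w.
Solving, L(w) = (60/w)^(4/3). This is a constant-elasticity form: L ∝ w^(−4/3), so ε = −4/3.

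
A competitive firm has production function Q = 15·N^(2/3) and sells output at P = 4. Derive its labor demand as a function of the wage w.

MP_N = (2/3)·15·N^(-1/3) = 10·N^(-1/3).
Setting P·MP_N = w: 40·N^(-1/3) = w.
Solving for N: N^(-1/3) = w/40, so N = (40/w)^(3).

N(w) = 64000/w³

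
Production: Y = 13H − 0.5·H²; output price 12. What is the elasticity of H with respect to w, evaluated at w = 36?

ε = -0.3

From P·MP_H = w with MP_H = 13 − H, labor demand is H(w) = 13 − w/12.
dH/dw = −1/(12) = -1/12.
At w = 36, H = 10, so ε = (dH/dw)·(w/H) = (-1/12)·(36/10) = -0.3.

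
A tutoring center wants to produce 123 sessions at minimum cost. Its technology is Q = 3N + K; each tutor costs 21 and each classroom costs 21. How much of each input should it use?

N* = 41, K* = 0

The inputs are perfect substitutes, so the firm uses whichever has the lower cost per unit of output.
Cost per unit of output via N is 7; via K it is 21. N is cheaper.
Producing Q = 123 with N alone: N = 41, K = 0.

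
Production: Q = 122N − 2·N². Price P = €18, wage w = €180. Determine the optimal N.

N* = 28

The marginal product of N is MP_N = 122 − 4N.
A price-taking firm hires until the value of the marginal product equals the wage: P·MP_N = w, so 18·(122 − 4N) = 180.
Then 122 − 4N = 10, giving N = 28.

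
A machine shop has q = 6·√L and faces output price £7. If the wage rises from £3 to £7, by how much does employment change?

ΔL = -40

From P·MP_L = w with MP_L = 3·L^(-1/2), the labor demand is L(w) = (21/w)^(2).
At w = 3: L = 49. At w = 7: L = 9.
ΔL = 9 − 49 = -40.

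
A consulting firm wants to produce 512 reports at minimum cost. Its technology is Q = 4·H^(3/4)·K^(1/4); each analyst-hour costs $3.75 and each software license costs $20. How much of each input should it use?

Cost minimization requires the marginal rate of technical substitution to equal the input-price ratio: MP_H/MP_K = w/r.
Here MP_H/MP_K = (3/4)·(K/H)/(1/4) = 3·(K/H). Setting this equal to 3.75/20 = 0.1875 gives K = 0.0625H.
Substituting into Q = 512: 4·H^(3/4)·(0.0625H)^(1/4) = 512.
Solving, H = 256 and K = 16.

H* = 256, K* = 16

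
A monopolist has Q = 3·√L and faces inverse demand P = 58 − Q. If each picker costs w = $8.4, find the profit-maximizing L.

L* = 25

Marginal revenue from the inverse demand is MR = 58 − 2Q.
The marginal product is MP_L = 1.5·L^(-1/2).
A monopolist hires until marginal revenue product equals the wage: MR·MP_L = w.
At L, Q = 3·√L. Substituting and solving: (58 − 6·√L)·1.5·L^(-1/2) = 8.4 gives L = 25.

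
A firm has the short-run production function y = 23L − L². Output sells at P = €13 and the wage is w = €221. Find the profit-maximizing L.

L* = 3

The marginal product of L is MP_L = 23 − 2L.
A price-taking firm hires until the value of the marginal product equals the wage: P·MP_L = w, so 13·(23 − 2L) = 221.
Then 23 − 2L = 17, giving L = 3.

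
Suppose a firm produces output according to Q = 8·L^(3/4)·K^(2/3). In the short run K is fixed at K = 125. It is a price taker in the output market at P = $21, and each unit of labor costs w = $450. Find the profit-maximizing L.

With K = 125, MP_L = (3/4)·8·L^(-1/4)·125^(2/3) = 150·L^(-1/4).
Profit maximization for a price taker requires P·MP_L = w: 21·150·L^(-1/4) = 450.
So L^(-1/4) = 1/7, which gives L = 2401.

L* = 2401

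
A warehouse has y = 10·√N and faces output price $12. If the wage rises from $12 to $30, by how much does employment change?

From P·MP_N = w with MP_N = 5·N^(-1/2), the labor demand is N(w) = (60/w)^(2).
At w = 12: N = 25. At w = 30: N = 4.
ΔN = 4 − 25 = -21.

ΔN = -21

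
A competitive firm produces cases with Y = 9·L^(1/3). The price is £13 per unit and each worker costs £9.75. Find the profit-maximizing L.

MP_L = (1/3)·9·L^(-2/3) = 3·L^(-2/3).
Profit maximization for a price taker requires P·MP_L = w: 13·3·L^(-2/3) = 9.75.
So L^(-2/3) = 0.25, which gives L = 8.

L* = 8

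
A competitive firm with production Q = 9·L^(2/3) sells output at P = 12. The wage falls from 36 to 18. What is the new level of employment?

From P·MP_L = w with MP_L = 6·L^(-1/3), the labor demand is L(w) = (72/w)^(3).
At w = 36: L = 8. At w = 18: L = 64.

L* = 64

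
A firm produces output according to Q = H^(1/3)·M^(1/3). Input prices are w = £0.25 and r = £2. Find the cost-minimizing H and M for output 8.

H* = 64, M* = 8

Cost minimization requires the marginal rate of technical substitution to equal the input-price ratio: MP_H/MP_M = w/r.
Here MP_H/MP_M = (1/3)·(M/H)/(1/3) = (M/H). Setting this equal to 0.25/2 = 0.125 gives M = 0.125H.
Substituting into Q = 8: H^(1/3)·(0.125H)^(1/3) = 8.
Solving, H = 64 and M = 8.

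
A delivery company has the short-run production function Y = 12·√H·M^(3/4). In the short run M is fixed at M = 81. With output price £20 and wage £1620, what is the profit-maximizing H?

With M = 81, MP_H = (1/2)·12·H^(-1/2)·81^(3/4) = 162·H^(-1/2).
Profit maximization for a price taker requires P·MP_H = w: 20·162·H^(-1/2) = 1620.
So H^(-1/2) = 0.5, which gives H = 4.

H* = 4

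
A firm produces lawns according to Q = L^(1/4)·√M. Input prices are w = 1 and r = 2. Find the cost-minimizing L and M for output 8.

L* = 16, M* = 16

Cost minimization requires the marginal rate of technical substitution to equal the input-price ratio: MP_L/MP_M = w/r.
Here MP_L/MP_M = (1/4)·(M/L)/(1/2) = 0.5·(M/L). Setting this equal to 1/2 = 0.5 gives M = L.
Substituting into Q = 8: L^(1/4)·(L)^(1/2) = 8.
Solving, L = 16 and M = 16.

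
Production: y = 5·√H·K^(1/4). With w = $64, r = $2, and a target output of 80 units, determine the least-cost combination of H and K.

Cost minimization requires the marginal rate of technical substitution to equal the input-price ratio: MP_H/MP_K = w/r.
Here MP_H/MP_K = (1/2)·(K/H)/(1/4) = 2·(K/H). Setting this equal to 64/2 = 32 gives K = 16H.
Substituting into y = 80: 5·H^(1/2)·(16H)^(1/4) = 80.
Solving, H = 16 and K = 256.

H* = 16, K* = 256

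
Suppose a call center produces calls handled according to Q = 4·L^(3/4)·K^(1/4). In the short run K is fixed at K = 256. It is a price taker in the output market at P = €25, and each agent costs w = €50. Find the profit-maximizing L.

With K = 256, MP_L = (3/4)·4·L^(-1/4)·256^(1/4) = 12·L^(-1/4).
Profit maximization for a price taker requires P·MP_L = w: 25·12·L^(-1/4) = 50.
So L^(-1/4) = 1/6, which gives L = 1296.

L* = 1296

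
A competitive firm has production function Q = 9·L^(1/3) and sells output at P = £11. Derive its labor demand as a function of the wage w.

MP_L = (1/3)·9·L^(-2/3) = 3·L^(-2/3).
Setting P·MP_L = w: 33·L^(-2/3) = w.
Solving for L: L^(-2/3) = w/33, so L = (33/w)^(3/2).

L(w) = (33/w)^(3/2)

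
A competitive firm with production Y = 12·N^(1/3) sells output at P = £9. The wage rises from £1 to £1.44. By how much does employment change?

ΔN = -91

From P·MP_N = w with MP_N = 4·N^(-2/3), the labor demand is N(w) = (36/w)^(3/2).
At w = 1: N = 216. At w = 1.44: N = 125.
ΔN = 125 − 216 = -91.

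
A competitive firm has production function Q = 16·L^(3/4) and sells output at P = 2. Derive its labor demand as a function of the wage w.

MP_L = (3/4)·16·L^(-1/4) = 12·L^(-1/4).
Setting P·MP_L = w: 24·L^(-1/4) = w.
Solving for L: L^(-1/4) = w/24, so L = (24/w)^(4).

L(w) = 331776/w^(4)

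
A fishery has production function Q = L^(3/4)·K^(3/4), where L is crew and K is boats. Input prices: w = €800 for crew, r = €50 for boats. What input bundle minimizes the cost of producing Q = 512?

L* = 16, K* = 256

Cost minimization requires the marginal rate of technical substitution to equal the input-price ratio: MP_L/MP_K = w/r.
Here MP_L/MP_K = (3/4)·(K/L)/(3/4) = (K/L). Setting this equal to 800/50 = 16 gives K = 16L.
Substituting into Q = 512: L^(3/4)·(16L)^(3/4) = 512.
Solving, L = 16 and K = 256.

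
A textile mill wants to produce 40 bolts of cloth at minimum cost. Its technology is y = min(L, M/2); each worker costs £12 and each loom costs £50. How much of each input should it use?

With a fixed-proportions technology, the cost-minimizing bundle uses no slack in either input: L = M/2 = y.
So L = 40 and M = 2·40 = 80.

L* = 40, M* = 80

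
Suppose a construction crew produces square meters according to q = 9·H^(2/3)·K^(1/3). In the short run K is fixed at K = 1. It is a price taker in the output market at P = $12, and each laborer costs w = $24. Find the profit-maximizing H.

With K = 1, MP_H = (2/3)·9·H^(-1/3)·1^(1/3) = 6·H^(-1/3).
Profit maximization for a price taker requires P·MP_H = w: 12·6·H^(-1/3) = 24.
So H^(-1/3) = 1/3, which gives H = 27.

H* = 27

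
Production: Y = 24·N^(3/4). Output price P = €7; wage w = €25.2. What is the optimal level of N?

MP_N = (3/4)·24·N^(-1/4) = 18·N^(-1/4).
Profit maximization for a price taker requires P·MP_N = w: 7·18·N^(-1/4) = 25.2.
So N^(-1/4) = 0.2, which gives N = 625.

N* = 625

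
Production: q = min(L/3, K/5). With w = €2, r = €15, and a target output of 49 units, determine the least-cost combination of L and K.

With a fixed-proportions technology, the cost-minimizing bundle uses no slack in either input: L/3 = K/5 = q.
So L = 3·49 = 147 and K = 5·49 = 245.

L* = 147, K* = 245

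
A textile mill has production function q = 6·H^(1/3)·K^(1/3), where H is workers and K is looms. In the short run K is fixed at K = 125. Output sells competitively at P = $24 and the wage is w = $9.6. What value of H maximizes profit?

H* = 125

With K = 125, MP_H = (1/3)·6·H^(-2/3)·125^(1/3) = 10·H^(-2/3).
Profit maximization for a price taker requires P·MP_H = w: 24·10·H^(-2/3) = 9.6.
So H^(-2/3) = 0.04, which gives H = 125.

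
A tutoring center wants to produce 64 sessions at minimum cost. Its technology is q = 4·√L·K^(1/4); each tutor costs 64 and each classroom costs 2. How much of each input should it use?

Cost minimization requires the marginal rate of technical substitution to equal the input-price ratio: MP_L/MP_K = w/r.
Here MP_L/MP_K = (1/2)·(K/L)/(1/4) = 2·(K/L). Setting this equal to 64/2 = 32 gives K = 16L.
Substituting into q = 64: 4·L^(1/2)·(16L)^(1/4) = 64.
Solving, L = 16 and K = 256.

L* = 16, K* = 256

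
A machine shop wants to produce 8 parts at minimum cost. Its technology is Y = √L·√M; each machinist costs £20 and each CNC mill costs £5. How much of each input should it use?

L* = 4, M* = 16

Cost minimization requires the marginal rate of technical substitution to equal the input-price ratio: MP_L/MP_M = w/r.
Here MP_L/MP_M = (1/2)·(M/L)/(1/2) = (M/L). Setting this equal to 20/5 = 4 gives M = 4L.
Substituting into Y = 8: L^(1/2)·(4L)^(1/2) = 8.
Solving, L = 4 and M = 16.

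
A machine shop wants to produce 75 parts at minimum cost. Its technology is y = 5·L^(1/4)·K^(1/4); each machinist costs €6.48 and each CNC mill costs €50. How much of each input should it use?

Cost minimization requires the marginal rate of technical substitution to equal the input-price ratio: MP_L/MP_K = w/r.
Here MP_L/MP_K = (1/4)·(K/L)/(1/4) = (K/L). Setting this equal to 6.48/50 = 0.1296 gives K = 0.1296L.
Substituting into y = 75: 5·L^(1/4)·(0.1296L)^(1/4) = 75.
Solving, L = 625 and K = 81.

L* = 625, K* = 81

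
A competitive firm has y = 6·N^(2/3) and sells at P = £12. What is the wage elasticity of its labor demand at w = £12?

MP_N = (2/3)·6·N^(-1/3), so P·MP_N = w gives 48·N^(-1/3) = w.
Solving, N(w) = (48/w)^(3). This is a constant-elasticity form: N ∝ w^(−3), so ε = −3.

ε = -3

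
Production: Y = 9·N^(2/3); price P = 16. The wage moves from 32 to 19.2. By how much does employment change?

From P·MP_N = w with MP_N = 6·N^(-1/3), the labor demand is N(w) = (96/w)^(3).
At w = 32: N = 27. At w = 19.2: N = 125.
ΔN = 125 − 27 = 98.

ΔN = 98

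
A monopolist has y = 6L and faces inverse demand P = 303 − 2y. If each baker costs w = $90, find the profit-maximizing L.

L* = 12

Marginal revenue from the inverse demand is MR = 303 − 4y.
The marginal product is MP_L = 6.
A monopolist hires until marginal revenue product equals the wage: MR·MP_L = w.
(303 − 24L)·6 = 90, so L = 12.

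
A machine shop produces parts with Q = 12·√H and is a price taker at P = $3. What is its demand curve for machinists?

H(w) = 324/w²

MP_H = (1/2)·12·H^(-1/2) = 6·H^(-1/2).
Setting P·MP_H = w: 18·H^(-1/2) = w.
Solving for H: H^(-1/2) = w/18, so H = (18/w)^(2).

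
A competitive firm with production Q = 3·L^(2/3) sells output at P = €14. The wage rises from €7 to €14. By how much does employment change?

From P·MP_L = w with MP_L = 2·L^(-1/3), the labor demand is L(w) = (28/w)^(3).
At w = 7: L = 64. At w = 14: L = 8.
ΔL = 8 − 64 = -56.

ΔL = -56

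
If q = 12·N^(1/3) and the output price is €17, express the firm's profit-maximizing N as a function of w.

MP_N = (1/3)·12·N^(-2/3) = 4·N^(-2/3).
Setting P·MP_N = w: 68·N^(-2/3) = w.
Solving for N: N^(-2/3) = w/68, so N = (68/w)^(3/2).

N(w) = (68/w)^(3/2)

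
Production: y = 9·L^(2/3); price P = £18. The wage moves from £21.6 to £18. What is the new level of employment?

From P·MP_L = w with MP_L = 6·L^(-1/3), the labor demand is L(w) = (108/w)^(3).
At w = 21.6: L = 125. At w = 18: L = 216.

L* = 216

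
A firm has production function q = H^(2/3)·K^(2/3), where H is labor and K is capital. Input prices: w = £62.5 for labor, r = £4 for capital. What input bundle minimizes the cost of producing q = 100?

Cost minimization requires the marginal rate of technical substitution to equal the input-price ratio: MP_H/MP_K = w/r.
Here MP_H/MP_K = (2/3)·(K/H)/(2/3) = (K/H). Setting this equal to 62.5/4 = 15.625 gives K = 15.625H.
Substituting into q = 100: H^(2/3)·(15.625H)^(2/3) = 100.
Solving, H = 8 and K = 125.

H* = 8, K* = 125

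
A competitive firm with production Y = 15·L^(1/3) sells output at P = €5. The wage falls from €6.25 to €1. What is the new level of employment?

From P·MP_L = w with MP_L = 5·L^(-2/3), the labor demand is L(w) = (25/w)^(3/2).
At w = 6.25: L = 8. At w = 1: L = 125.

L* = 125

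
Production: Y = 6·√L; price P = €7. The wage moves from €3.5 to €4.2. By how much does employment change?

From P·MP_L = w with MP_L = 3·L^(-1/2), the labor demand is L(w) = (21/w)^(2).
At w = 3.5: L = 36. At w = 4.2: L = 25.
ΔL = 25 − 36 = -11.

ΔL = -11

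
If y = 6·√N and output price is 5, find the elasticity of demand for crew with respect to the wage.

MP_N = (1/2)·6·N^(-1/2), so P·MP_N = w gives 15·N^(-1/2) = w.
Solving, N(w) = (15/w)^(2). This is a constant-elasticity form: N ∝ w^(−2), so ε = −2.

ε = -2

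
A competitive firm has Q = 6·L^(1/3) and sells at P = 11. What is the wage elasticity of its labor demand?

MP_L = (1/3)·6·L^(-2/3), so P·MP_L = w gives 22·L^(-2/3) = w.
Solving, L(w) = (22/w)^(3/2). This is a constant-elasticity form: L ∝ w^(−3/2), so ε = −3/2.

ε = -1.5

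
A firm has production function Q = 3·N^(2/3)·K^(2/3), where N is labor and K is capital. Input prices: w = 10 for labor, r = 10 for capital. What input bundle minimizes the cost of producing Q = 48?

Cost minimization requires the marginal rate of technical substitution to equal the input-price ratio: MP_N/MP_K = w/r.
Here MP_N/MP_K = (2/3)·(K/N)/(2/3) = (K/N). Setting this equal to 10/10 = 1 gives K = N.
Substituting into Q = 48: 3·N^(2/3)·(N)^(2/3) = 48.
Solving, N = 8 and K = 8.

N* = 8, K* = 8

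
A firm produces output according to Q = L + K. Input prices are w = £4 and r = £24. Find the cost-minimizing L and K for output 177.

L* = 177, K* = 0

The inputs are perfect substitutes, so the firm uses whichever has the lower cost per unit of output.
Cost per unit of output via L is 4; via K it is 24. L is cheaper.
Producing Q = 177 with L alone: L = 177, K = 0.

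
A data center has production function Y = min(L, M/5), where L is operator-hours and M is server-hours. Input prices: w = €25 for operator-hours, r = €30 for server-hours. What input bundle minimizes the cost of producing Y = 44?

L* = 44, M* = 220

With a fixed-proportions technology, the cost-minimizing bundle uses no slack in either input: L = M/5 = Y.
So L = 44 and M = 5·44 = 220.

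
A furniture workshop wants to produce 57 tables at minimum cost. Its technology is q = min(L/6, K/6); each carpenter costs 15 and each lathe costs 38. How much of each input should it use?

With a fixed-proportions technology, the cost-minimizing bundle uses no slack in either input: L/6 = K/6 = q.
So L = 6·57 = 342 and K = 6·57 = 342.

L* = 342, K* = 342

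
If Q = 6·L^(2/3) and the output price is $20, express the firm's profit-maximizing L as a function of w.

L(w) = 512000/w³

MP_L = (2/3)·6·L^(-1/3) = 4·L^(-1/3).
Setting P·MP_L = w: 80·L^(-1/3) = w.
Solving for L: L^(-1/3) = w/80, so L = (80/w)^(3).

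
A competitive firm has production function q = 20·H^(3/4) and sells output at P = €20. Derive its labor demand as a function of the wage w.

H(w) = (300/w)^(4)

MP_H = (3/4)·20·H^(-1/4) = 15·H^(-1/4).
Setting P·MP_H = w: 300·H^(-1/4) = w.
Solving for H: H^(-1/4) = w/300, so H = (300/w)^(4).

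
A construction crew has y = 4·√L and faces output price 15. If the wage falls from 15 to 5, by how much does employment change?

ΔL = 32

From P·MP_L = w with MP_L = 2·L^(-1/2), the labor demand is L(w) = (30/w)^(2).
At w = 15: L = 4. At w = 5: L = 36.
ΔL = 36 − 4 = 32.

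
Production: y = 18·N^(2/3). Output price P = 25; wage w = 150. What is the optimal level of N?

N* = 8

MP_N = (2/3)·18·N^(-1/3) = 12·N^(-1/3).
Profit maximization for a price taker requires P·MP_N = w: 25·12·N^(-1/3) = 150.
So N^(-1/3) = 0.5, which gives N = 8.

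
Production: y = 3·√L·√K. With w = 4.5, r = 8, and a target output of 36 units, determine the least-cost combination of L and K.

L* = 16, K* = 9

Cost minimization requires the marginal rate of technical substitution to equal the input-price ratio: MP_L/MP_K = w/r.
Here MP_L/MP_K = (1/2)·(K/L)/(1/2) = (K/L). Setting this equal to 4.5/8 = 0.5625 gives K = 0.5625L.
Substituting into y = 36: 3·L^(1/2)·(0.5625L)^(1/2) = 36.
Solving, L = 16 and K = 9.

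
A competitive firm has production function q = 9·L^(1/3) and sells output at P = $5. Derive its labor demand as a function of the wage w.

MP_L = (1/3)·9·L^(-2/3) = 3·L^(-2/3).
Setting P·MP_L = w: 15·L^(-2/3) = w.
Solving for L: L^(-2/3) = w/15, so L = (15/w)^(3/2).

L(w) = (15/w)^(3/2)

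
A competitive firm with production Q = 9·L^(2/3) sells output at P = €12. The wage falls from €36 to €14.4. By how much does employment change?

From P·MP_L = w with MP_L = 6·L^(-1/3), the labor demand is L(w) = (72/w)^(3).
At w = 36: L = 8. At w = 14.4: L = 125.
ΔL = 125 − 8 = 117.

ΔL = 117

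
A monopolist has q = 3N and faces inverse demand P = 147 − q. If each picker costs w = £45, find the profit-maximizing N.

Marginal revenue from the inverse demand is MR = 147 − 2q.
The marginal product is MP_N = 3.
A monopolist hires until marginal revenue product equals the wage: MR·MP_N = w.
(147 − 6N)·3 = 45, so N = 22.

N* = 22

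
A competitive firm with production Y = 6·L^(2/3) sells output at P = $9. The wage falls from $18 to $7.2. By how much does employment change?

From P·MP_L = w with MP_L = 4·L^(-1/3), the labor demand is L(w) = (36/w)^(3).
At w = 18: L = 8. At w = 7.2: L = 125.
ΔL = 125 − 8 = 117.

ΔL = 117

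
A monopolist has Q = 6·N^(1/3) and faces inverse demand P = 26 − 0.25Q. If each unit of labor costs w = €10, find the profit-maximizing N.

Marginal revenue from the inverse demand is MR = 26 − 0.5Q.
The marginal product is MP_N = 2·N^(-2/3).
A monopolist hires until marginal revenue product equals the wage: MR·MP_N = w.
At N, Q = 6·N^(1/3). Substituting and solving: (26 − 3·N^(1/3))·2·N^(-2/3) = 10 gives N = 8.

N* = 8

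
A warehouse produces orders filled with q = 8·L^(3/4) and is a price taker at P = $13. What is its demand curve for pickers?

MP_L = (3/4)·8·L^(-1/4) = 6·L^(-1/4).
Setting P·MP_L = w: 78·L^(-1/4) = w.
Solving for L: L^(-1/4) = w/78, so L = (78/w)^(4).

L(w) = (78/w)^(4)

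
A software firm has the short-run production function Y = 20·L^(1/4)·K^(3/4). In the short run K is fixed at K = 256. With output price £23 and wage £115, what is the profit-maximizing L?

With K = 256, MP_L = (1/4)·20·L^(-3/4)·256^(3/4) = 320·L^(-3/4).
Profit maximization for a price taker requires P·MP_L = w: 23·320·L^(-3/4) = 115.
So L^(-3/4) = 0.015625, which gives L = 256.

L* = 256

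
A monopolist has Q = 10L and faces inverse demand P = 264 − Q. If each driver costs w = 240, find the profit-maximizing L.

L* = 12

Marginal revenue from the inverse demand is MR = 264 − 2Q.
The marginal product is MP_L = 10.
A monopolist hires until marginal revenue product equals the wage: MR·MP_L = w.
(264 − 20L)·10 = 240, so L = 12.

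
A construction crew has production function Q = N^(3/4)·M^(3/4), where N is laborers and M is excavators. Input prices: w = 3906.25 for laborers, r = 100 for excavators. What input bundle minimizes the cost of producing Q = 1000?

Cost minimization requires the marginal rate of technical substitution to equal the input-price ratio: MP_N/MP_M = w/r.
Here MP_N/MP_M = (3/4)·(M/N)/(3/4) = (M/N). Setting this equal to 3906.25/100 = 39.0625 gives M = 39.0625N.
Substituting into Q = 1000: N^(3/4)·(39.0625N)^(3/4) = 1000.
Solving, N = 16 and M = 625.

N* = 16, M* = 625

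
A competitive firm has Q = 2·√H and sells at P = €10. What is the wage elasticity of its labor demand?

ε = -2

MP_H = (1/2)·2·H^(-1/2), so P·MP_H = w gives 10·H^(-1/2) = w.
Solving, H(w) = (10/w)^(2). This is a constant-elasticity form: H ∝ w^(−2), so ε = −2.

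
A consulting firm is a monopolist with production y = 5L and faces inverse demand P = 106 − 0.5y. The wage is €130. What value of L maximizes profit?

L* = 16

Marginal revenue from the inverse demand is MR = 106 − y.
The marginal product is MP_L = 5.
A monopolist hires until marginal revenue product equals the wage: MR·MP_L = w.
(106 − 5L)·5 = 130, so L = 16.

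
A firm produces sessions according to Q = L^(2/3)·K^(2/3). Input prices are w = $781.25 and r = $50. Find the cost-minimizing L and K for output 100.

L* = 8, K* = 125

Cost minimization requires the marginal rate of technical substitution to equal the input-price ratio: MP_L/MP_K = w/r.
Here MP_L/MP_K = (2/3)·(K/L)/(2/3) = (K/L). Setting this equal to 781.25/50 = 15.625 gives K = 15.625L.
Substituting into Q = 100: L^(2/3)·(15.625L)^(2/3) = 100.
Solving, L = 8 and K = 125.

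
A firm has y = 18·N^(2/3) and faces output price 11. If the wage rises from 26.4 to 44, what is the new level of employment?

From P·MP_N = w with MP_N = 12·N^(-1/3), the labor demand is N(w) = (132/w)^(3).
At w = 26.4: N = 125. At w = 44: N = 27.

N* = 27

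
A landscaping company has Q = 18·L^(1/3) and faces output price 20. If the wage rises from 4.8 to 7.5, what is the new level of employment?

From P·MP_L = w with MP_L = 6·L^(-2/3), the labor demand is L(w) = (120/w)^(3/2).
At w = 4.8: L = 125. At w = 7.5: L = 64.

L* = 64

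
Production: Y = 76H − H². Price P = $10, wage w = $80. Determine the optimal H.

H* = 34

The marginal product of H is MP_H = 76 − 2H.
A price-taking firm hires until the value of the marginal product equals the wage: P·MP_H = w, so 10·(76 − 2H) = 80.
Then 76 − 2H = 8, giving H = 34.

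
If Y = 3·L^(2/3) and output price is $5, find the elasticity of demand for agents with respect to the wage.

MP_L = (2/3)·3·L^(-1/3), so P·MP_L = w gives 10·L^(-1/3) = w.
Solving, L(w) = (10/w)^(3). This is a constant-elasticity form: L ∝ w^(−3), so ε = −3.

ε = -3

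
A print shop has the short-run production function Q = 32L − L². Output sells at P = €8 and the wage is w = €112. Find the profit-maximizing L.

The marginal product of L is MP_L = 32 − 2L.
A price-taking firm hires until the value of the marginal product equals the wage: P·MP_L = w, so 8·(32 − 2L) = 112.
Then 32 − 2L = 14, giving L = 9.

L* = 9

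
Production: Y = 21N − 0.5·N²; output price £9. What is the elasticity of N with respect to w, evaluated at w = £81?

From P·MP_N = w with MP_N = 21 − N, labor demand is N(w) = 21 − w/9.
dN/dw = −1/(9) = -1/9.
At w = 81, N = 12, so ε = (dN/dw)·(w/N) = (-1/9)·(81/12) = -0.75.

ε = -0.75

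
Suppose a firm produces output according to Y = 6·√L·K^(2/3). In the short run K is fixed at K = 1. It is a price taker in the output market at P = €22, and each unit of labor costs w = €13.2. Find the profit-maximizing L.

L* = 25

With K = 1, MP_L = (1/2)·6·L^(-1/2)·1^(2/3) = 3·L^(-1/2).
Profit maximization for a price taker requires P·MP_L = w: 22·3·L^(-1/2) = 13.2.
So L^(-1/2) = 0.2, which gives L = 25.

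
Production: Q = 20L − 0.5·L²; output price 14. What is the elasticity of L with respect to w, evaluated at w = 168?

From P·MP_L = w with MP_L = 20 − L, labor demand is L(w) = 20 − w/14.
dL/dw = −1/(14) = -1/14.
At w = 168, L = 8, so ε = (dL/dw)·(w/L) = (-1/14)·(168/8) = -1.5.

ε = -1.5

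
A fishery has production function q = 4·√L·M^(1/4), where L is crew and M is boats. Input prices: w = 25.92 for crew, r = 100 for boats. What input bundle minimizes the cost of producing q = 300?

L* = 625, M* = 81

Cost minimization requires the marginal rate of technical substitution to equal the input-price ratio: MP_L/MP_M = w/r.
Here MP_L/MP_M = (1/2)·(M/L)/(1/4) = 2·(M/L). Setting this equal to 25.92/100 = 0.2592 gives M = 0.1296L.
Substituting into q = 300: 4·L^(1/2)·(0.1296L)^(1/4) = 300.
Solving, L = 625 and M = 81.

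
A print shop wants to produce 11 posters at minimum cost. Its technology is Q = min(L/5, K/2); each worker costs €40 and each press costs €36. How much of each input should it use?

L* = 55, K* = 22

With a fixed-proportions technology, the cost-minimizing bundle uses no slack in either input: L/5 = K/2 = Q.
So L = 5·11 = 55 and K = 2·11 = 22.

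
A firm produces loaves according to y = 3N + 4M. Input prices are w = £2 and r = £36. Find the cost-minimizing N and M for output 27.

N* = 9, M* = 0

The inputs are perfect substitutes, so the firm uses whichever has the lower cost per unit of output.
Cost per unit of output via N is w/3 = 2/3; via M it is r/4 = 9. N is cheaper.
Producing y = 27 with N alone: N = 9, M = 0.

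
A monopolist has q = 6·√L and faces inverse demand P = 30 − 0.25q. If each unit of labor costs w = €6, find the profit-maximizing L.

Marginal revenue from the inverse demand is MR = 30 − 0.5q.
The marginal product is MP_L = 3·L^(-1/2).
A monopolist hires until marginal revenue product equals the wage: MR·MP_L = w.
At L, q = 6·√L. Substituting and solving: (30 − 3·√L)·3·L^(-1/2) = 6 gives L = 36.

L* = 36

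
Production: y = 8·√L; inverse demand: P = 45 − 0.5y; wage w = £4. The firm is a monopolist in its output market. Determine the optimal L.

Marginal revenue from the inverse demand is MR = 45 − y.
The marginal product is MP_L = 4·L^(-1/2).
A monopolist hires until marginal revenue product equals the wage: MR·MP_L = w.
At L, y = 8·√L. Substituting and solving: (45 − 8·√L)·4·L^(-1/2) = 4 gives L = 25.

L* = 25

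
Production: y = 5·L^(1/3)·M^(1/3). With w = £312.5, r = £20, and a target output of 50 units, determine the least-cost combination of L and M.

Cost minimization requires the marginal rate of technical substitution to equal the input-price ratio: MP_L/MP_M = w/r.
Here MP_L/MP_M = (1/3)·(M/L)/(1/3) = (M/L). Setting this equal to 312.5/20 = 15.625 gives M = 15.625L.
Substituting into y = 50: 5·L^(1/3)·(15.625L)^(1/3) = 50.
Solving, L = 8 and M = 125.

L* = 8, M* = 125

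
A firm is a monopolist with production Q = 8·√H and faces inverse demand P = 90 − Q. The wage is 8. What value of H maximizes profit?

H* = 25

Marginal revenue from the inverse demand is MR = 90 − 2Q.
The marginal product is MP_H = 4·H^(-1/2).
A monopolist hires until marginal revenue product equals the wage: MR·MP_H = w.
At H, Q = 8·√H. Substituting and solving: (90 − 16·√H)·4·H^(-1/2) = 8 gives H = 25.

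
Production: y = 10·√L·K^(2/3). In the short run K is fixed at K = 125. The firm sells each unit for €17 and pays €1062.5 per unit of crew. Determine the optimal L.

With K = 125, MP_L = (1/2)·10·L^(-1/2)·125^(2/3) = 125·L^(-1/2).
Profit maximization for a price taker requires P·MP_L = w: 17·125·L^(-1/2) = 1062.5.
So L^(-1/2) = 0.5, which gives L = 4.

L* = 4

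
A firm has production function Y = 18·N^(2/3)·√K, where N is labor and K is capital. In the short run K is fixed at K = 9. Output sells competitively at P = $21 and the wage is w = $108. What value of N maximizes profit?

With K = 9, MP_N = (2/3)·18·N^(-1/3)·9^(1/2) = 36·N^(-1/3).
Profit maximization for a price taker requires P·MP_N = w: 21·36·N^(-1/3) = 108.
So N^(-1/3) = 1/7, which gives N = 343.

N* = 343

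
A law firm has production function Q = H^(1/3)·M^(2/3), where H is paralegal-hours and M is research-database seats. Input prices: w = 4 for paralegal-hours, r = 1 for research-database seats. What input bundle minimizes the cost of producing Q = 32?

Cost minimization requires the marginal rate of technical substitution to equal the input-price ratio: MP_H/MP_M = w/r.
Here MP_H/MP_M = (1/3)·(M/H)/(2/3) = 0.5·(M/H). Setting this equal to 4/1 = 4 gives M = 8H.
Substituting into Q = 32: H^(1/3)·(8H)^(2/3) = 32.
Solving, H = 8 and M = 64.

H* = 8, M* = 64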